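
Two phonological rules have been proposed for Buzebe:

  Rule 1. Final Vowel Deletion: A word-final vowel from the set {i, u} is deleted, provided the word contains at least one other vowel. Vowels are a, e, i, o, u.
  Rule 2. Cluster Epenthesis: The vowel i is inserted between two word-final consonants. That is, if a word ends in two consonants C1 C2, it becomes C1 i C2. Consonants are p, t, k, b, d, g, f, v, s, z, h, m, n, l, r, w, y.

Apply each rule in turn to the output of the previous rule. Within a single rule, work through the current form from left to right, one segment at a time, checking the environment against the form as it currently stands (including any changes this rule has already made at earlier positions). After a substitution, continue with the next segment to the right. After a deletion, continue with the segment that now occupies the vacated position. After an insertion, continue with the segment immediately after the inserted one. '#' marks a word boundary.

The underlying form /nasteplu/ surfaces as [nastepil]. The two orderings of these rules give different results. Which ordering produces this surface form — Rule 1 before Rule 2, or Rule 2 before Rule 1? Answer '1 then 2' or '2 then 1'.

Order 1 then 2:
  1 Final Vowel Deletion: [nasteplu] → [nastepl]
  2 Cluster Epenthesis: [nastepl] → [nastepil]
  result: [nastepil]
Order 2 then 1:
  2 Cluster Epenthesis: no change — [nasteplu]
  1 Final Vowel Deletion: [nasteplu] → [nastepl]
  result: [nastepl]

1 then 2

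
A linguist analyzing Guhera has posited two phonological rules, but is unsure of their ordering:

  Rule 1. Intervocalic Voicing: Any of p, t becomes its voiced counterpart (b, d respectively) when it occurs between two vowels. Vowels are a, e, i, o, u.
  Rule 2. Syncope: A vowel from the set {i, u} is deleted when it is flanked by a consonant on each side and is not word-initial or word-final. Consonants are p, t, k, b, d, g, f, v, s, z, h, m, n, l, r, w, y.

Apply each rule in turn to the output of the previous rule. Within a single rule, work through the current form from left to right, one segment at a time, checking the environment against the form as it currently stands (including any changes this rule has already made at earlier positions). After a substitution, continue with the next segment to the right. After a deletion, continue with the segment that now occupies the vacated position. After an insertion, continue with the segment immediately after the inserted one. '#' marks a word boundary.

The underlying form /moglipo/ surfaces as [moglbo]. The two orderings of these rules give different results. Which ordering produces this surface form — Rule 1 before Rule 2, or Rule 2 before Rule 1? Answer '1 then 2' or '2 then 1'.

1 then 2

Order 1 then 2:
  1 Intervocalic Voicing: [moglipo] → [moglibo]
  2 Syncope: [moglibo] → [moglbo]
  result: [moglbo]
Order 2 then 1:
  2 Syncope: [moglipo] → [moglpo]
  1 Intervocalic Voicing: no change — [moglpo]
  result: [moglpo]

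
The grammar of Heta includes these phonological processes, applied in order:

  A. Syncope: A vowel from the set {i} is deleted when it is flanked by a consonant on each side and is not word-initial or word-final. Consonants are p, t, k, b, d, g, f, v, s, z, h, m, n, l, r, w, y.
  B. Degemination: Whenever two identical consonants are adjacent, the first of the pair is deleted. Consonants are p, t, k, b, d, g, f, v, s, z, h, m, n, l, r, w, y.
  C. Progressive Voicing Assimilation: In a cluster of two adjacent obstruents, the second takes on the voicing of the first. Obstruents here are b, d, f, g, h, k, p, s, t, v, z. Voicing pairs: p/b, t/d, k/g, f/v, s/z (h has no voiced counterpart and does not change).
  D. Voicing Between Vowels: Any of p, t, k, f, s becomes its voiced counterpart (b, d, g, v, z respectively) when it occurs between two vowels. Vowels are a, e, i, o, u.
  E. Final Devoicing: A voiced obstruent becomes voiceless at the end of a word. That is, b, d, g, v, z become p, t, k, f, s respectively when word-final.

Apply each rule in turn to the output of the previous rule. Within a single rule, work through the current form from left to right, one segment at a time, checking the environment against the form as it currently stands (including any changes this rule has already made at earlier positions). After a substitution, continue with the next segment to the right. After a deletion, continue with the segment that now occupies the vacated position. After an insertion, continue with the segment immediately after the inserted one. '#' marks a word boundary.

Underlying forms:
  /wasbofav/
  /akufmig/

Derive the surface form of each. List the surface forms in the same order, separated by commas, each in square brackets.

/wasbofav/:
  A Syncope: no change — [wasbofav]
  B Degemination: no change — [wasbofav]
  C Progressive Voicing Assimilation: [wasbofav] → [waspofav]
  D Voicing Between Vowels: [waspofav] → [waspovav]
  E Final Devoicing: [waspovav] → [waspovaf]
/akufmig/:
  A Syncope: [akufmig] → [akufmg]
  B Degemination: no change — [akufmg]
  C Progressive Voicing Assimilation: no change — [akufmg]
  D Voicing Between Vowels: [akufmg] → [agufmg]
  E Final Devoicing: [agufmg] → [agufmk]

[waspovaf], [agufmk]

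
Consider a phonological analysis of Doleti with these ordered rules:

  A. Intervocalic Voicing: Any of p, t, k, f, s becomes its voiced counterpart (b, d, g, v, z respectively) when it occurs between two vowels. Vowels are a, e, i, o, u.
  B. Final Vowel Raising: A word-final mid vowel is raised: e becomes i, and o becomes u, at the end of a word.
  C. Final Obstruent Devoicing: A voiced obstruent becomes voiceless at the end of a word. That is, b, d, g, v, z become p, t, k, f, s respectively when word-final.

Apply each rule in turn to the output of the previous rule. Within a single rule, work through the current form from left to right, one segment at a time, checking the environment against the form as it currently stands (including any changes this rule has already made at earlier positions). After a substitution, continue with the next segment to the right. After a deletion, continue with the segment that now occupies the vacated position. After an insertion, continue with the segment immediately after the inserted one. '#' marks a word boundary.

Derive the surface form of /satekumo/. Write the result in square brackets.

[sadegumu]

A Intervocalic Voicing: [satekumo] → [sadegumo]
B Final Vowel Raising: [sadegumo] → [sadegumu]
C Final Obstruent Devoicing: no change — [sadegumu]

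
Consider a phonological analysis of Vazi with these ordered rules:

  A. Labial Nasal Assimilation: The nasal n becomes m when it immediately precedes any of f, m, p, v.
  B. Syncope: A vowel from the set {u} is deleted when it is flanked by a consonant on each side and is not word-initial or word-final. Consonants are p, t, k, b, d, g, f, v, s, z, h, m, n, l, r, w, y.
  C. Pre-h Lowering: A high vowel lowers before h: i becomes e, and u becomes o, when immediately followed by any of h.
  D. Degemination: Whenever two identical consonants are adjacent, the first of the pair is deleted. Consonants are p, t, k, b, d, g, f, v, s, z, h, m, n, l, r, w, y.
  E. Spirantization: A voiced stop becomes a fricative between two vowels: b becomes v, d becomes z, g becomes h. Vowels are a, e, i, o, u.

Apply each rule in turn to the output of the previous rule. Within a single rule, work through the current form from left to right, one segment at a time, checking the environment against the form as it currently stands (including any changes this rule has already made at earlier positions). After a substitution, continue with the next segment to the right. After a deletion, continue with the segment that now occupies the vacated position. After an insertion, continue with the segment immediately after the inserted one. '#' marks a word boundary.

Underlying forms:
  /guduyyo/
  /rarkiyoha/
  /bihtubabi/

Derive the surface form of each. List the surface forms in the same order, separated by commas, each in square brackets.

/guduyyo/:
  A Labial Nasal Assimilation: no change — [guduyyo]
  B Syncope: [guduyyo] → [gdyyo]
  C Pre-h Lowering: no change — [gdyyo]
  D Degemination: [gdyyo] → [gdyo]
  E Spirantization: no change — [gdyo]
/rarkiyoha/:
  A Labial Nasal Assimilation: no change — [rarkiyoha]
  B Syncope: no change — [rarkiyoha]
  C Pre-h Lowering: no change — [rarkiyoha]
  D Degemination: no change — [rarkiyoha]
  E Spirantization: no change — [rarkiyoha]
/bihtubabi/:
  A Labial Nasal Assimilation: no change — [bihtubabi]
  B Syncope: [bihtubabi] → [bihtbabi]
  C Pre-h Lowering: [bihtbabi] → [behtbabi]
  D Degemination: no change — [behtbabi]
  E Spirantization: [behtbabi] → [behtbavi]

[gdyo], [rarkiyoha], [behtbavi]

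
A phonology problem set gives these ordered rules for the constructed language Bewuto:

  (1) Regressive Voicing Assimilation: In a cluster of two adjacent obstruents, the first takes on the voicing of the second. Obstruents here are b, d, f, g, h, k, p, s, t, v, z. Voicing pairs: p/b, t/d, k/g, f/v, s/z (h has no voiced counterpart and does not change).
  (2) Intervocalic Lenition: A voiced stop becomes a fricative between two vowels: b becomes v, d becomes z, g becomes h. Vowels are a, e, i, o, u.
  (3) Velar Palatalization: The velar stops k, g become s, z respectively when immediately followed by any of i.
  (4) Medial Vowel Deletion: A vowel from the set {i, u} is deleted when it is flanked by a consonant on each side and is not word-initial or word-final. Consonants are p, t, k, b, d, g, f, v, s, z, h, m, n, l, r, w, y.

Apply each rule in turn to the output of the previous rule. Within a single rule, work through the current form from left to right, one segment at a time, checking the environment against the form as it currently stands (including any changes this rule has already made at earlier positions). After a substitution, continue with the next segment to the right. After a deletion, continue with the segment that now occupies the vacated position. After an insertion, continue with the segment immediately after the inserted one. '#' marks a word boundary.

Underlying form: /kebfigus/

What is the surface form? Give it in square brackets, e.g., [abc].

(1) Regressive Voicing Assimilation: [kebfigus] → [kepfigus]
(2) Intervocalic Lenition: [kepfigus] → [kepfihus]
(3) Velar Palatalization: no change — [kepfihus]
(4) Medial Vowel Deletion: [kepfihus] → [kepfhs]

[kepfhs]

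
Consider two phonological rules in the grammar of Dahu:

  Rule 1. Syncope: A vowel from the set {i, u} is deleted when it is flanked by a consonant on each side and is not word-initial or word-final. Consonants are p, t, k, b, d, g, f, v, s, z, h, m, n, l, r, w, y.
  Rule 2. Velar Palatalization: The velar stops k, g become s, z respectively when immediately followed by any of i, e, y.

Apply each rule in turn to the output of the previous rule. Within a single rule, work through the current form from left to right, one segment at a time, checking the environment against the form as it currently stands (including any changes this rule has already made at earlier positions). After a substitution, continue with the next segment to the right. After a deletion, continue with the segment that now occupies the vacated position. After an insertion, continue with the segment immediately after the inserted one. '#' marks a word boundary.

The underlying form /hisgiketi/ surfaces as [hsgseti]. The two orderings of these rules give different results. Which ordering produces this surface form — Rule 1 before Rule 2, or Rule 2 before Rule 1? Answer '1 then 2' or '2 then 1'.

Order 1 then 2:
  1 Syncope: [hisgiketi] → [hsgketi]
  2 Velar Palatalization: [hsgketi] → [hsgseti]
  result: [hsgseti]
Order 2 then 1:
  2 Velar Palatalization: [hisgiketi] → [hisziseti]
  1 Syncope: [hisziseti] → [hszseti]
  result: [hszseti]

1 then 2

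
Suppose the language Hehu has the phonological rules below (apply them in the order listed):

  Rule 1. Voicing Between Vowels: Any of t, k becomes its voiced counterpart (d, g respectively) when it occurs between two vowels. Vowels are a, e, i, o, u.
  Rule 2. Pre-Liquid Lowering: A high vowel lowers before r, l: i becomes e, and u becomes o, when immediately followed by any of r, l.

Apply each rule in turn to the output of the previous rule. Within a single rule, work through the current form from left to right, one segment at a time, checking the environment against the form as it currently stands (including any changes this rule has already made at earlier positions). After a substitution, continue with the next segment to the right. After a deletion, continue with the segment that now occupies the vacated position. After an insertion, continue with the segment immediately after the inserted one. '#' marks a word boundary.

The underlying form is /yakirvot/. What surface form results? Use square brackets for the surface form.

Rule 1 Voicing Between Vowels: [yakirvot] → [yagirvot]
Rule 2 Pre-Liquid Lowering: [yagirvot] → [yagervot]

[yagervot]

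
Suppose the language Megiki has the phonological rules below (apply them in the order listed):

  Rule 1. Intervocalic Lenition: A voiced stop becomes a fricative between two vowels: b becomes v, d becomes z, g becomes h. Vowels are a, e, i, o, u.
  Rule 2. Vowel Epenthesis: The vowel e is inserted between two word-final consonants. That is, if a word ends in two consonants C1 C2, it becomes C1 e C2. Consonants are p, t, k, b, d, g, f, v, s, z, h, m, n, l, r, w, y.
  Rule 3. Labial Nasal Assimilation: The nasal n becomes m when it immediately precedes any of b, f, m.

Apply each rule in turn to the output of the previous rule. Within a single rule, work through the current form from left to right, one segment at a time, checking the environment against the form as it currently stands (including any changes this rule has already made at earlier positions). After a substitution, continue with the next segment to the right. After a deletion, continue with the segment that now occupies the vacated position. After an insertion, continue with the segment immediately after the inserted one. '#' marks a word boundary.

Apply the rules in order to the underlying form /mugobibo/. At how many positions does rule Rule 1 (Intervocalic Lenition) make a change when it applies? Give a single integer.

3

Rule 1 Intervocalic Lenition: [mugobibo] → [muhovivo]
Rule 2 Vowel Epenthesis: no change — [muhovivo]
Rule 3 Labial Nasal Assimilation: no change — [muhovivo]
Rule Rule 1 changed 3 position(s).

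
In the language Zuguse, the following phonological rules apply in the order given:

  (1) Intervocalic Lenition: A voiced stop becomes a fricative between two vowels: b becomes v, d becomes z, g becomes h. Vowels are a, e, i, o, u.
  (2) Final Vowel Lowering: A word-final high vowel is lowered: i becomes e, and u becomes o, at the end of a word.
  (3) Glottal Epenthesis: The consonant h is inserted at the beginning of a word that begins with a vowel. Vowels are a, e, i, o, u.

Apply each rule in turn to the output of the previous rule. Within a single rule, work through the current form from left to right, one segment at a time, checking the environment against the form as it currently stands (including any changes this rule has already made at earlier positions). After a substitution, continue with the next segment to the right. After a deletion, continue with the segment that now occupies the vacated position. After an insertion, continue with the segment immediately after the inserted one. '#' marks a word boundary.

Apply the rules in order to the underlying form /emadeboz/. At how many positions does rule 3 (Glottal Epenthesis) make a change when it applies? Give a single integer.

(1) Intervocalic Lenition: [emadeboz] → [emazevoz]
(2) Final Vowel Lowering: no change — [emazevoz]
(3) Glottal Epenthesis: [emazevoz] → [hemazevoz]
Rule 3 changed 1 position(s).

1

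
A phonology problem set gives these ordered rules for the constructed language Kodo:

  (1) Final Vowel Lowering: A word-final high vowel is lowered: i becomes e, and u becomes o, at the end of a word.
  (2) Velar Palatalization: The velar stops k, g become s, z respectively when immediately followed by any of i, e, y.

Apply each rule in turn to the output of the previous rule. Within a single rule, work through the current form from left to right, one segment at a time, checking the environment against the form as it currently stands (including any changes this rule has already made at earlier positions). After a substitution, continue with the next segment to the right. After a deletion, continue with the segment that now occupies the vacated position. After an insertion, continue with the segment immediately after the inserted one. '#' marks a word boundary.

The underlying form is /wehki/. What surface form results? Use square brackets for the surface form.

(1) Final Vowel Lowering: [wehki] → [wehke]
(2) Velar Palatalization: [wehke] → [wehse]

[wehse]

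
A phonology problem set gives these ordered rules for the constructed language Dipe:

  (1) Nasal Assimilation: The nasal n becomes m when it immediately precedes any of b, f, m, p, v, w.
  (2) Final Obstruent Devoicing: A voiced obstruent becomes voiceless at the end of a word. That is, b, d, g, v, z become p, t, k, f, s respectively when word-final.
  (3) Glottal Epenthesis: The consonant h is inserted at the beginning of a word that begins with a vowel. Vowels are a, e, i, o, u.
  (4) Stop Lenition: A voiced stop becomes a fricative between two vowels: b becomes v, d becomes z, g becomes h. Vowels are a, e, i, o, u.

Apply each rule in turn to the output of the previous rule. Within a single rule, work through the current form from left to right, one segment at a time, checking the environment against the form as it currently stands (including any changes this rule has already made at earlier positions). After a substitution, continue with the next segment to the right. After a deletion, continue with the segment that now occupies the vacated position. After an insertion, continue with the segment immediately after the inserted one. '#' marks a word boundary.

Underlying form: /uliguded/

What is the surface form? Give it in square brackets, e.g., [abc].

[hulihuzet]

(1) Nasal Assimilation: no change — [uliguded]
(2) Final Obstruent Devoicing: [uliguded] → [uligudet]
(3) Glottal Epenthesis: [uligudet] → [huligudet]
(4) Stop Lenition: [huligudet] → [hulihuzet]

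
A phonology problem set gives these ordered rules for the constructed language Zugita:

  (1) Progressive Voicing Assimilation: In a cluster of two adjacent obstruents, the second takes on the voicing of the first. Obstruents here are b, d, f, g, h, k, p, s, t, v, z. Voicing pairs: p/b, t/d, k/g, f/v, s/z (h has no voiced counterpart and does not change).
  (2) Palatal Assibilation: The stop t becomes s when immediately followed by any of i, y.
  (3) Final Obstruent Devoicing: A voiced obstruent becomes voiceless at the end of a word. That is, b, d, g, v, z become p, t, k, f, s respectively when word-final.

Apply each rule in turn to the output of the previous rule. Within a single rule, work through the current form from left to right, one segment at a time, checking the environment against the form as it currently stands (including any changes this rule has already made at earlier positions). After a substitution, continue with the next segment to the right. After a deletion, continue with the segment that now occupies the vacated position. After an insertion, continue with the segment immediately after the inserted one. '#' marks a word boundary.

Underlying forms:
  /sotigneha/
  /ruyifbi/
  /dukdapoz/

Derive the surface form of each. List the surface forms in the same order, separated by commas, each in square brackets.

/sotigneha/:
  (1) Progressive Voicing Assimilation: no change — [sotigneha]
  (2) Palatal Assibilation: [sotigneha] → [sosigneha]
  (3) Final Obstruent Devoicing: no change — [sosigneha]
/ruyifbi/:
  (1) Progressive Voicing Assimilation: [ruyifbi] → [ruyifpi]
  (2) Palatal Assibilation: no change — [ruyifpi]
  (3) Final Obstruent Devoicing: no change — [ruyifpi]
/dukdapoz/:
  (1) Progressive Voicing Assimilation: [dukdapoz] → [duktapoz]
  (2) Palatal Assibilation: no change — [duktapoz]
  (3) Final Obstruent Devoicing: [duktapoz] → [duktapos]

[sosigneha], [ruyifpi], [duktapos]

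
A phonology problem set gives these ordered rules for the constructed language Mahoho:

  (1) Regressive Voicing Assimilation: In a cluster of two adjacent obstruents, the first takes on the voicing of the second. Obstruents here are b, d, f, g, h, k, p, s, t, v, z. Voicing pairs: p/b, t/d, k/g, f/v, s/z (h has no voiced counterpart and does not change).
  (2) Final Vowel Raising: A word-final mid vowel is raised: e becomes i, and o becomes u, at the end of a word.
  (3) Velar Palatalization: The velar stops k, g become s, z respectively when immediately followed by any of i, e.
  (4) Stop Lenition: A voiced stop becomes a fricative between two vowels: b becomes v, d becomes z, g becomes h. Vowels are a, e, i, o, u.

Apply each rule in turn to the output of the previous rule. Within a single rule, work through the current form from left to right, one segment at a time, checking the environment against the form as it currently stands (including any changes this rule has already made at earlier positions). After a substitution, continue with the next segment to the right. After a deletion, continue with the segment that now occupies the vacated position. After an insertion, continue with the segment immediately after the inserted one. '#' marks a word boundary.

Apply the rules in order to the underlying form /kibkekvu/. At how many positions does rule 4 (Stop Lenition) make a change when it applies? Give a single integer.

0

(1) Regressive Voicing Assimilation: [kibkekvu] → [kipkegvu]
(2) Final Vowel Raising: no change — [kipkegvu]
(3) Velar Palatalization: [kipkegvu] → [sipsegvu]
(4) Stop Lenition: no change — [sipsegvu]
Rule 4 changed 0 position(s).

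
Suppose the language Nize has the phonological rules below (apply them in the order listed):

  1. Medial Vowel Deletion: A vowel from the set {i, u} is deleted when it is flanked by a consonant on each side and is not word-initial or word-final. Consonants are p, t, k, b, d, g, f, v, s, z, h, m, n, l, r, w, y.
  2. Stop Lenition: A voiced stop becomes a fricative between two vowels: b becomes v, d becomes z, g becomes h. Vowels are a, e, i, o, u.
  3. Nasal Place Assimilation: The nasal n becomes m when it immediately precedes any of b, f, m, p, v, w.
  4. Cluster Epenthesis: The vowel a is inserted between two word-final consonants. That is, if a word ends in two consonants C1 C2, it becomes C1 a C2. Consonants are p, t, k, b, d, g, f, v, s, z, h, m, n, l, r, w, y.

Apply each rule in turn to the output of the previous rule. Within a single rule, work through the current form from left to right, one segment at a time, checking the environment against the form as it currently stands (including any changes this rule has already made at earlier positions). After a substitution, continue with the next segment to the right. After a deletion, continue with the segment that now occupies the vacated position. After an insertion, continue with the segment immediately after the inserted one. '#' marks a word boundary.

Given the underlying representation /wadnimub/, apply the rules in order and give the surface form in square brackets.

1 Medial Vowel Deletion: [wadnimub] → [wadnmb]
2 Stop Lenition: no change — [wadnmb]
3 Nasal Place Assimilation: [wadnmb] → [wadmmb]
4 Cluster Epenthesis: [wadmmb] → [wadmmab]

[wadmmab]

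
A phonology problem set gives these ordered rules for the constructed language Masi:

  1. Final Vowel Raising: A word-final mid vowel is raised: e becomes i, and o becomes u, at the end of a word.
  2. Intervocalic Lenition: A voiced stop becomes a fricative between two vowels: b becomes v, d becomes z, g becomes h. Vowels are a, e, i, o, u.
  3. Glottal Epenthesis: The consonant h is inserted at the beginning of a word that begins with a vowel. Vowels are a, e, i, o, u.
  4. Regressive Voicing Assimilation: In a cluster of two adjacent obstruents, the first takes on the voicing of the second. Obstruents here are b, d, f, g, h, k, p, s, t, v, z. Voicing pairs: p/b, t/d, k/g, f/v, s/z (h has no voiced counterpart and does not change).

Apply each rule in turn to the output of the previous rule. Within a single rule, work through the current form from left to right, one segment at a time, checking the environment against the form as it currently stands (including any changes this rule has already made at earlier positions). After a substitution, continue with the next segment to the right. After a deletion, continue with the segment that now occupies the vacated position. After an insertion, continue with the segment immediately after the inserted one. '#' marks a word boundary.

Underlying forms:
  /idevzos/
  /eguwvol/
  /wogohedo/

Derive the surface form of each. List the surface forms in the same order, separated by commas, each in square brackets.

[hizevzos], [hehuwvol], [wohohezu]

/idevzos/:
  1 Final Vowel Raising: no change — [idevzos]
  2 Intervocalic Lenition: [idevzos] → [izevzos]
  3 Glottal Epenthesis: [izevzos] → [hizevzos]
  4 Regressive Voicing Assimilation: no change — [hizevzos]
/eguwvol/:
  1 Final Vowel Raising: no change — [eguwvol]
  2 Intervocalic Lenition: [eguwvol] → [ehuwvol]
  3 Glottal Epenthesis: [ehuwvol] → [hehuwvol]
  4 Regressive Voicing Assimilation: no change — [hehuwvol]
/wogohedo/:
  1 Final Vowel Raising: [wogohedo] → [wogohedu]
  2 Intervocalic Lenition: [wogohedu] → [wohohezu]
  3 Glottal Epenthesis: no change — [wohohezu]
  4 Regressive Voicing Assimilation: no change — [wohohezu]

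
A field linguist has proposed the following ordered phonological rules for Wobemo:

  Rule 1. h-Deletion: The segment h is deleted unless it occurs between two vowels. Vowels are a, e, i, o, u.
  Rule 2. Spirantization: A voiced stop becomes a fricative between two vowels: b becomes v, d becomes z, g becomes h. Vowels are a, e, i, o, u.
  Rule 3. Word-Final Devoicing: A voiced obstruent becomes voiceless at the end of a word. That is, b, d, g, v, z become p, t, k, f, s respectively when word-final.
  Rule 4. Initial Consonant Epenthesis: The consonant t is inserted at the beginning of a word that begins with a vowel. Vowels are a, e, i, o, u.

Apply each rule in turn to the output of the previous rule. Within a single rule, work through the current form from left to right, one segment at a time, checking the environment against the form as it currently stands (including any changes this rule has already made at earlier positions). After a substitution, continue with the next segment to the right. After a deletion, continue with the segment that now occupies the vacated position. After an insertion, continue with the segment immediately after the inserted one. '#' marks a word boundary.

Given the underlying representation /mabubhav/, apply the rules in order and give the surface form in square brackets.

[mavuvaf]

Rule 1 h-Deletion: [mabubhav] → [mabubav]
Rule 2 Spirantization: [mabubav] → [mavuvav]
Rule 3 Word-Final Devoicing: [mavuvav] → [mavuvaf]
Rule 4 Initial Consonant Epenthesis: no change — [mavuvaf]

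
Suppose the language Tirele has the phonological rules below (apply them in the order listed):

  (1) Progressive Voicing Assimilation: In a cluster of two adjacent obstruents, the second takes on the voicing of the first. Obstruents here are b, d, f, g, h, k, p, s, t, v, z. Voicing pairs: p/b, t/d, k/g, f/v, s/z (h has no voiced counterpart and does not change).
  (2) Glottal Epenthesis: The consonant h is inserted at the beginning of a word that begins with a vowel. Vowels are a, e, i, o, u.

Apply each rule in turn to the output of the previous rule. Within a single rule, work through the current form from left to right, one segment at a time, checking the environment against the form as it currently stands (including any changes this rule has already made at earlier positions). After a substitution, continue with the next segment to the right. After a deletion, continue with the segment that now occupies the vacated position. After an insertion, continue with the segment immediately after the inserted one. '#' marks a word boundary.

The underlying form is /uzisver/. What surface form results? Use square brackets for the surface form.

[huzisfer]

(1) Progressive Voicing Assimilation: [uzisver] → [uzisfer]
(2) Glottal Epenthesis: [uzisfer] → [huzisfer]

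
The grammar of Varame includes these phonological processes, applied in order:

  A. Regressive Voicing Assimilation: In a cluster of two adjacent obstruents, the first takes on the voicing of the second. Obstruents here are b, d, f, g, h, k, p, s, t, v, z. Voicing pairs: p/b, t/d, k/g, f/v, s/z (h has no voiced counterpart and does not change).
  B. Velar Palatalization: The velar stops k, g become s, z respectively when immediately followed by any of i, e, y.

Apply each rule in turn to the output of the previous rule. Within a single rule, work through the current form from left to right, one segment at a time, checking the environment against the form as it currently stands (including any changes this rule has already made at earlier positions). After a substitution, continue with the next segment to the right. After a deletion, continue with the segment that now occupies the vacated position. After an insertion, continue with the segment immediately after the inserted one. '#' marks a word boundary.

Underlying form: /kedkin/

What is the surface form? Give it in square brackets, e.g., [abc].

A Regressive Voicing Assimilation: [kedkin] → [ketkin]
B Velar Palatalization: [ketkin] → [setsin]

[setsin]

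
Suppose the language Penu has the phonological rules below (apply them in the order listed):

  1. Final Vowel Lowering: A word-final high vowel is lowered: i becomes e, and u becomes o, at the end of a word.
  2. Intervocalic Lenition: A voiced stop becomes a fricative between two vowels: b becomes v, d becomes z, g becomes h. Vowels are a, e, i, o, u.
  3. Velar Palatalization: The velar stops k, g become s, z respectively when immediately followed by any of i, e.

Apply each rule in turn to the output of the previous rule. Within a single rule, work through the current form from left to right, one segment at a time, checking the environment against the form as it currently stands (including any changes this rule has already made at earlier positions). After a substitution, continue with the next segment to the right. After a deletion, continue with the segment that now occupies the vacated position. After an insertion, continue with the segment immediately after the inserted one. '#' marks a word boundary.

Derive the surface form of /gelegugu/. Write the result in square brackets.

[zelehuho]

1 Final Vowel Lowering: [gelegugu] → [gelegugo]
2 Intervocalic Lenition: [gelegugo] → [gelehuho]
3 Velar Palatalization: [gelehuho] → [zelehuho]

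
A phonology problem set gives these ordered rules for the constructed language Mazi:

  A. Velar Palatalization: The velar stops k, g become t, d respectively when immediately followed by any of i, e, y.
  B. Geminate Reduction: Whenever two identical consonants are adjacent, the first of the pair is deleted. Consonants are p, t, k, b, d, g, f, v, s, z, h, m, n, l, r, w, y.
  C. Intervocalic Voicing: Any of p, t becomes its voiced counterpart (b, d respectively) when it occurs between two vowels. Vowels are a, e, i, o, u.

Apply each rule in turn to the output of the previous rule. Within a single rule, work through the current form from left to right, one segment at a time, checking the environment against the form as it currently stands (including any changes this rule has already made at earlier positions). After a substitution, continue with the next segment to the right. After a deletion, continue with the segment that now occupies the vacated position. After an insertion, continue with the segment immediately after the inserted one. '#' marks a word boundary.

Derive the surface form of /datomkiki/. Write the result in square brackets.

[dadomtidi]

A Velar Palatalization: [datomkiki] → [datomtiti]
B Geminate Reduction: no change — [datomtiti]
C Intervocalic Voicing: [datomtiti] → [dadomtidi]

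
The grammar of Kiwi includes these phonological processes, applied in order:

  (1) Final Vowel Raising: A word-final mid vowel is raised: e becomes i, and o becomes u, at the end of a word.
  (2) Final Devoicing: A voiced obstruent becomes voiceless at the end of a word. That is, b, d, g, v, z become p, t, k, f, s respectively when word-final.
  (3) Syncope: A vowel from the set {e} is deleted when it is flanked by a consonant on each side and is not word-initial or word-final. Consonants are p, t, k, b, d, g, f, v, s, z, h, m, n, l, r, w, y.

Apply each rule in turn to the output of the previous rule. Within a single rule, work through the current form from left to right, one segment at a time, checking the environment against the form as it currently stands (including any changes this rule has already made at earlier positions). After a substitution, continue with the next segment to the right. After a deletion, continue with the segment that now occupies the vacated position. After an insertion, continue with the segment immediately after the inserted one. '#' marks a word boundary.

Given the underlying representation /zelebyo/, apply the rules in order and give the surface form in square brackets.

(1) Final Vowel Raising: [zelebyo] → [zelebyu]
(2) Final Devoicing: no change — [zelebyu]
(3) Syncope: [zelebyu] → [zlbyu]

[zlbyu]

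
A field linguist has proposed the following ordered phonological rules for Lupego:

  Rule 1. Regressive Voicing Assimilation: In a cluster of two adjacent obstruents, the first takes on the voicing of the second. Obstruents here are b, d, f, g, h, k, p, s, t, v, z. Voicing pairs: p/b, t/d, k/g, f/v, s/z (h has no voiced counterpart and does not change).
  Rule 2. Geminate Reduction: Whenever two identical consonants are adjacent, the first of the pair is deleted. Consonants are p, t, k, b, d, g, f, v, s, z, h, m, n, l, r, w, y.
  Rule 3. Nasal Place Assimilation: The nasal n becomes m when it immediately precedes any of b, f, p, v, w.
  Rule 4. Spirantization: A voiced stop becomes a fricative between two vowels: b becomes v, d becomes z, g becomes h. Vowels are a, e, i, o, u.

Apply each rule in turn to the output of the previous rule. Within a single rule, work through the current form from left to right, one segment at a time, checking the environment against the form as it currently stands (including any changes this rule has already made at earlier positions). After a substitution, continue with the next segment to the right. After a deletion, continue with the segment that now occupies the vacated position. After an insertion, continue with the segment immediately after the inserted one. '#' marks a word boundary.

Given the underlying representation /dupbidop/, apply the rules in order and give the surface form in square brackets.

[duvizop]

Rule 1 Regressive Voicing Assimilation: [dupbidop] → [dubbidop]
Rule 2 Geminate Reduction: [dubbidop] → [dubidop]
Rule 3 Nasal Place Assimilation: no change — [dubidop]
Rule 4 Spirantization: [dubidop] → [duvizop]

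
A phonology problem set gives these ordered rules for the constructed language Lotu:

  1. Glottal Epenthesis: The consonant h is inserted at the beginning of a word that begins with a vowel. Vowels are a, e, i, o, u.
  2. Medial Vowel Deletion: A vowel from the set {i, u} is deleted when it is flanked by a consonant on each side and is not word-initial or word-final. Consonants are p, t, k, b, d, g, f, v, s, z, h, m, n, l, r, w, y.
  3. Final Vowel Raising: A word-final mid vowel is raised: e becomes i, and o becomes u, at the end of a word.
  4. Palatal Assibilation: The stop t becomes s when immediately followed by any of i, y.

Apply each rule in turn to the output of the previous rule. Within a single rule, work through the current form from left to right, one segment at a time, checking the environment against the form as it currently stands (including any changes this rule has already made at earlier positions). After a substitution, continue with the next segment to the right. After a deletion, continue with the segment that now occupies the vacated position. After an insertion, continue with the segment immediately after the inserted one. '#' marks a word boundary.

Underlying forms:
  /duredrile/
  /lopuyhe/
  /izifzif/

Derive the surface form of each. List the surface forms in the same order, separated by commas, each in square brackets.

/duredrile/:
  1 Glottal Epenthesis: no change — [duredrile]
  2 Medial Vowel Deletion: [duredrile] → [dredrle]
  3 Final Vowel Raising: [dredrle] → [dredrli]
  4 Palatal Assibilation: no change — [dredrli]
/lopuyhe/:
  1 Glottal Epenthesis: no change — [lopuyhe]
  2 Medial Vowel Deletion: [lopuyhe] → [lopyhe]
  3 Final Vowel Raising: [lopyhe] → [lopyhi]
  4 Palatal Assibilation: no change — [lopyhi]
/izifzif/:
  1 Glottal Epenthesis: [izifzif] → [hizifzif]
  2 Medial Vowel Deletion: [hizifzif] → [hzfzf]
  3 Final Vowel Raising: no change — [hzfzf]
  4 Palatal Assibilation: no change — [hzfzf]

[dredrli], [lopyhi], [hzfzf]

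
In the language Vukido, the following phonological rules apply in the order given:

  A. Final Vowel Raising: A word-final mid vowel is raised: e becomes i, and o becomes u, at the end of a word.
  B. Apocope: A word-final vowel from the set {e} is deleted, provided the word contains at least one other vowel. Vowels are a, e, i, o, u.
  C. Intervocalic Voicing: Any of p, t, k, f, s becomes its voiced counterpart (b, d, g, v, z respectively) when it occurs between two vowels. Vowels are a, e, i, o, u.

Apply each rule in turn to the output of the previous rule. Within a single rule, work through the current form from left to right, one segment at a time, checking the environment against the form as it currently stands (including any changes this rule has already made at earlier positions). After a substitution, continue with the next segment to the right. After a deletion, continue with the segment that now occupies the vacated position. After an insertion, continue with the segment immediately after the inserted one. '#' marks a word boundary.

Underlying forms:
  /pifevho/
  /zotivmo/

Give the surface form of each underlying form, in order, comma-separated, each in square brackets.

[pivevhu], [zodivmu]

/pifevho/:
  A Final Vowel Raising: [pifevho] → [pifevhu]
  B Apocope: no change — [pifevhu]
  C Intervocalic Voicing: [pifevhu] → [pivevhu]
/zotivmo/:
  A Final Vowel Raising: [zotivmo] → [zotivmu]
  B Apocope: no change — [zotivmu]
  C Intervocalic Voicing: [zotivmu] → [zodivmu]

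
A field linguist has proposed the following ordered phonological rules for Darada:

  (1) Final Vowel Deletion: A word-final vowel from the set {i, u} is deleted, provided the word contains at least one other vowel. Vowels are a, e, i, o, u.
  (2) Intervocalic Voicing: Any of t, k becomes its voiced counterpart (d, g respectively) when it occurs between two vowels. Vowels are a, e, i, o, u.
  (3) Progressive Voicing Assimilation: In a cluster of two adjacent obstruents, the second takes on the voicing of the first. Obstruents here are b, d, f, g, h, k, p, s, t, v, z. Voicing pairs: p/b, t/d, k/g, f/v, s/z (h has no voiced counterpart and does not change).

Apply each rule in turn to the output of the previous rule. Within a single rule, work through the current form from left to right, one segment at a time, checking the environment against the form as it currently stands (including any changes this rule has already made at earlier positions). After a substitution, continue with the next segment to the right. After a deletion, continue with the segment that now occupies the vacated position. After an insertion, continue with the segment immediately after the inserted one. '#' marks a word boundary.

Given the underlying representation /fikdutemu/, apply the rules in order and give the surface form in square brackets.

[fiktudem]

(1) Final Vowel Deletion: [fikdutemu] → [fikdutem]
(2) Intervocalic Voicing: [fikdutem] → [fikdudem]
(3) Progressive Voicing Assimilation: [fikdudem] → [fiktudem]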